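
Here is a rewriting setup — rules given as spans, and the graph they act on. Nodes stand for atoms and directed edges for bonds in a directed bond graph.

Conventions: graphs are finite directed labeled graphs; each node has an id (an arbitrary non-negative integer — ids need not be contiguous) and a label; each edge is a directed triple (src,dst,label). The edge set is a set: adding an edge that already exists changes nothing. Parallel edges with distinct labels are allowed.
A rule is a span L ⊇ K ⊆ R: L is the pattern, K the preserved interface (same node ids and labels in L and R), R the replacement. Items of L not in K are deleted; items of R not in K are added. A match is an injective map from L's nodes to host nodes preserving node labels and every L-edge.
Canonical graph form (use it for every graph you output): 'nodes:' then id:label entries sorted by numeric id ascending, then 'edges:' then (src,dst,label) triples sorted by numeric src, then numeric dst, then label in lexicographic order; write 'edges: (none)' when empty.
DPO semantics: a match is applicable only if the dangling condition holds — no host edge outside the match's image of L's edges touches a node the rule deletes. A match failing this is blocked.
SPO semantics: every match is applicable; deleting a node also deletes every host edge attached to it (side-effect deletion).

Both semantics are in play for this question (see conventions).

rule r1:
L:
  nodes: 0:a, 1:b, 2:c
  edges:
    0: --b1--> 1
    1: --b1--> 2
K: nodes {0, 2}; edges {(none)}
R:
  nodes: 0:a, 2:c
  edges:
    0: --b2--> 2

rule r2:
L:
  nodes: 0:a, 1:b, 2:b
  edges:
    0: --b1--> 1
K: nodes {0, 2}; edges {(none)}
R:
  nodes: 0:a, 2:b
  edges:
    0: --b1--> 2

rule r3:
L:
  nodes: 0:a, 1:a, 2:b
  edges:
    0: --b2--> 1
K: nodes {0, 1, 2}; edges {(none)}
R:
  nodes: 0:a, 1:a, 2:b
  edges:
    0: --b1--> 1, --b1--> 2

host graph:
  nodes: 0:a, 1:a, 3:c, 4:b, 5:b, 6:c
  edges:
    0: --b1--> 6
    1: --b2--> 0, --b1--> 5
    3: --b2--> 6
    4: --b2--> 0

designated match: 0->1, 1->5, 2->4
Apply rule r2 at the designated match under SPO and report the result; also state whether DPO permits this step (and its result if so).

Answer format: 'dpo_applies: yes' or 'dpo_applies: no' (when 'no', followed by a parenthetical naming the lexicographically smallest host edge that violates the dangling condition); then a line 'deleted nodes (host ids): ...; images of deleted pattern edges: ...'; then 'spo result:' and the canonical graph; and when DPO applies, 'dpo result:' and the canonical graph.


dpo_applies: yes
deleted nodes (host ids): 5; images of deleted pattern edges: (1,5,b1)
spo result:
nodes: 0:a, 1:a, 3:c, 4:b, 6:c
edges: (0,6,b1); (1,0,b2); (1,4,b1); (3,6,b2); (4,0,b2)
dpo result:
nodes: 0:a, 1:a, 3:c, 4:b, 6:c
edges: (0,6,b1); (1,0,b2); (1,4,b1); (3,6,b2); (4,0,b2)


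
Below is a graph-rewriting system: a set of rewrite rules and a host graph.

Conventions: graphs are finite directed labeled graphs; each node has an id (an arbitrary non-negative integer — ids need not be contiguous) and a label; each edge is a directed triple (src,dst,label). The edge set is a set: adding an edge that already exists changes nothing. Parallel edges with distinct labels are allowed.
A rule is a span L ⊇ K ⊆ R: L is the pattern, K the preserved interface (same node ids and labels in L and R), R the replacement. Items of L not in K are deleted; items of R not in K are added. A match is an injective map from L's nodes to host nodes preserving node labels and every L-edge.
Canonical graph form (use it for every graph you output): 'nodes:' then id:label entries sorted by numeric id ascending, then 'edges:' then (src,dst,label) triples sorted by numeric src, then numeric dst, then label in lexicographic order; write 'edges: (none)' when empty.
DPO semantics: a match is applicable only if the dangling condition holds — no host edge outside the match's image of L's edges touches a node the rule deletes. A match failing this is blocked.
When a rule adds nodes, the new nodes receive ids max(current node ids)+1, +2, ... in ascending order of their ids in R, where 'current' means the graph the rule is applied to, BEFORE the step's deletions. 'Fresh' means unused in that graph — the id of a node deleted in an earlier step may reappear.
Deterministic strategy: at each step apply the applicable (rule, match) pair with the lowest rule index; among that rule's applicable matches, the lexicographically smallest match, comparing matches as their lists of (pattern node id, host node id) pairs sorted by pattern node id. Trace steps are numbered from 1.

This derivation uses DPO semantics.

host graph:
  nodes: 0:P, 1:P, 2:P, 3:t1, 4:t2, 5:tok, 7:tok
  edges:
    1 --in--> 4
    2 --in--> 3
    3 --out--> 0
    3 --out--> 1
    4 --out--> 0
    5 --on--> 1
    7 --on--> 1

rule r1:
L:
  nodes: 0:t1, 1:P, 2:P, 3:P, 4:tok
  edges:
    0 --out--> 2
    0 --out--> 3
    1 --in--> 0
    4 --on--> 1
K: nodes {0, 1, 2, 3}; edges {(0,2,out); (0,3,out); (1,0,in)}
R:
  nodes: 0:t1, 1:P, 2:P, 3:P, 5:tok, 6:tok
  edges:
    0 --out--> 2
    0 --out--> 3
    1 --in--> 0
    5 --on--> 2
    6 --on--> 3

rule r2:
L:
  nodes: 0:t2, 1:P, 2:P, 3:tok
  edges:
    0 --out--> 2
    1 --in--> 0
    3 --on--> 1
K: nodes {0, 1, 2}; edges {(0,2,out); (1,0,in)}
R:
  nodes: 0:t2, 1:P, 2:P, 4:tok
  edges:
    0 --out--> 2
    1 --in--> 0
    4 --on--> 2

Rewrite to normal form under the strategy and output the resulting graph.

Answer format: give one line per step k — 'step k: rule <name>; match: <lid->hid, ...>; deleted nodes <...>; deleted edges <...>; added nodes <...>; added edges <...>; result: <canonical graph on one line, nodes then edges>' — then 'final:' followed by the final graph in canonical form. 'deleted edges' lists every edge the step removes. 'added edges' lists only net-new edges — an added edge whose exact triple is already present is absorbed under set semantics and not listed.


step 1: rule r2; match: 0->4, 1->1, 2->0, 3->5; deleted nodes 5; deleted edges (5,1,on); added nodes 8; added edges (8,0,on); result: nodes: 0:P, 1:P, 2:P, 3:t1, 4:t2, 7:tok, 8:tok edges: (1,4,in); (2,3,in); (3,0,out); (3,1,out); (4,0,out); (7,1,on); (8,0,on)
step 2: rule r2; match: 0->4, 1->1, 2->0, 3->7; deleted nodes 7; deleted edges (7,1,on); added nodes 9; added edges (9,0,on); result: nodes: 0:P, 1:P, 2:P, 3:t1, 4:t2, 8:tok, 9:tok edges: (1,4,in); (2,3,in); (3,0,out); (3,1,out); (4,0,out); (8,0,on); (9,0,on)
final:
nodes: 0:P, 1:P, 2:P, 3:t1, 4:t2, 8:tok, 9:tok
edges: (1,4,in); (2,3,in); (3,0,out); (3,1,out); (4,0,out); (8,0,on); (9,0,on)


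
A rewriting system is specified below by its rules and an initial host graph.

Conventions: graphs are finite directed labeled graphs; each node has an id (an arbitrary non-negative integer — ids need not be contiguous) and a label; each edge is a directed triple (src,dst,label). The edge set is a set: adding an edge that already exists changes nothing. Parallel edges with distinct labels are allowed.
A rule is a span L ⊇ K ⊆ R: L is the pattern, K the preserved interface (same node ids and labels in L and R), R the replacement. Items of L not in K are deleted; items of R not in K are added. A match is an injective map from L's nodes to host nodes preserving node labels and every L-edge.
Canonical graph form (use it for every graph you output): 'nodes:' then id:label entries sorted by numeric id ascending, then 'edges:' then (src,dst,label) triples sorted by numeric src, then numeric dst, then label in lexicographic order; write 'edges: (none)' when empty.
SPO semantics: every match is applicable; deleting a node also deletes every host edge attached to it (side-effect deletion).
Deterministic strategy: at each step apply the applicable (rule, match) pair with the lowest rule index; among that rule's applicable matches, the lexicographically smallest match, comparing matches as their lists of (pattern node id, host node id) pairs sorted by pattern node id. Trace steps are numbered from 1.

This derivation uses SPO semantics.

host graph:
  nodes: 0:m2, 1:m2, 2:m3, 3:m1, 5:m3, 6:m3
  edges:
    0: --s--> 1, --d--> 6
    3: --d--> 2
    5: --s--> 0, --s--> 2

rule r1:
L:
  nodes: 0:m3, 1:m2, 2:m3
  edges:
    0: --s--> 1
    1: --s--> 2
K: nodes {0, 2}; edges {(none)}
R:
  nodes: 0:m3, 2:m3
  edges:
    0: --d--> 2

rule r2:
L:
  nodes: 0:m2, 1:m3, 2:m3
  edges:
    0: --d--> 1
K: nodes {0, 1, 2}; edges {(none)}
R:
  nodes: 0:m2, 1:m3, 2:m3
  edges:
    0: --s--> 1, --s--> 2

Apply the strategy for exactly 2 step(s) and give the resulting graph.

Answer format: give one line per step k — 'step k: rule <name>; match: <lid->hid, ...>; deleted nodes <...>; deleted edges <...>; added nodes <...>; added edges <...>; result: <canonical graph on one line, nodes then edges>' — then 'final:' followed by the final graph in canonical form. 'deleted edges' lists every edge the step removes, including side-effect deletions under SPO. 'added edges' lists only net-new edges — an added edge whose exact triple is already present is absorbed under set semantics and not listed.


step 1: rule r2; match: 0->0, 1->6, 2->2; deleted nodes (none); deleted edges (0,6,d); added nodes (none); added edges (0,2,s); (0,6,s); result: nodes: 0:m2, 1:m2, 2:m3, 3:m1, 5:m3, 6:m3 edges: (0,1,s); (0,2,s); (0,6,s); (3,2,d); (5,0,s); (5,2,s)
step 2: rule r1; match: 0->5, 1->0, 2->2; deleted nodes 0; deleted edges (0,1,s); (0,2,s); (0,6,s); (5,0,s); added nodes (none); added edges (5,2,d); result: nodes: 1:m2, 2:m3, 3:m1, 5:m3, 6:m3 edges: (3,2,d); (5,2,d); (5,2,s)
final:
nodes: 1:m2, 2:m3, 3:m1, 5:m3, 6:m3
edges: (3,2,d); (5,2,d); (5,2,s)


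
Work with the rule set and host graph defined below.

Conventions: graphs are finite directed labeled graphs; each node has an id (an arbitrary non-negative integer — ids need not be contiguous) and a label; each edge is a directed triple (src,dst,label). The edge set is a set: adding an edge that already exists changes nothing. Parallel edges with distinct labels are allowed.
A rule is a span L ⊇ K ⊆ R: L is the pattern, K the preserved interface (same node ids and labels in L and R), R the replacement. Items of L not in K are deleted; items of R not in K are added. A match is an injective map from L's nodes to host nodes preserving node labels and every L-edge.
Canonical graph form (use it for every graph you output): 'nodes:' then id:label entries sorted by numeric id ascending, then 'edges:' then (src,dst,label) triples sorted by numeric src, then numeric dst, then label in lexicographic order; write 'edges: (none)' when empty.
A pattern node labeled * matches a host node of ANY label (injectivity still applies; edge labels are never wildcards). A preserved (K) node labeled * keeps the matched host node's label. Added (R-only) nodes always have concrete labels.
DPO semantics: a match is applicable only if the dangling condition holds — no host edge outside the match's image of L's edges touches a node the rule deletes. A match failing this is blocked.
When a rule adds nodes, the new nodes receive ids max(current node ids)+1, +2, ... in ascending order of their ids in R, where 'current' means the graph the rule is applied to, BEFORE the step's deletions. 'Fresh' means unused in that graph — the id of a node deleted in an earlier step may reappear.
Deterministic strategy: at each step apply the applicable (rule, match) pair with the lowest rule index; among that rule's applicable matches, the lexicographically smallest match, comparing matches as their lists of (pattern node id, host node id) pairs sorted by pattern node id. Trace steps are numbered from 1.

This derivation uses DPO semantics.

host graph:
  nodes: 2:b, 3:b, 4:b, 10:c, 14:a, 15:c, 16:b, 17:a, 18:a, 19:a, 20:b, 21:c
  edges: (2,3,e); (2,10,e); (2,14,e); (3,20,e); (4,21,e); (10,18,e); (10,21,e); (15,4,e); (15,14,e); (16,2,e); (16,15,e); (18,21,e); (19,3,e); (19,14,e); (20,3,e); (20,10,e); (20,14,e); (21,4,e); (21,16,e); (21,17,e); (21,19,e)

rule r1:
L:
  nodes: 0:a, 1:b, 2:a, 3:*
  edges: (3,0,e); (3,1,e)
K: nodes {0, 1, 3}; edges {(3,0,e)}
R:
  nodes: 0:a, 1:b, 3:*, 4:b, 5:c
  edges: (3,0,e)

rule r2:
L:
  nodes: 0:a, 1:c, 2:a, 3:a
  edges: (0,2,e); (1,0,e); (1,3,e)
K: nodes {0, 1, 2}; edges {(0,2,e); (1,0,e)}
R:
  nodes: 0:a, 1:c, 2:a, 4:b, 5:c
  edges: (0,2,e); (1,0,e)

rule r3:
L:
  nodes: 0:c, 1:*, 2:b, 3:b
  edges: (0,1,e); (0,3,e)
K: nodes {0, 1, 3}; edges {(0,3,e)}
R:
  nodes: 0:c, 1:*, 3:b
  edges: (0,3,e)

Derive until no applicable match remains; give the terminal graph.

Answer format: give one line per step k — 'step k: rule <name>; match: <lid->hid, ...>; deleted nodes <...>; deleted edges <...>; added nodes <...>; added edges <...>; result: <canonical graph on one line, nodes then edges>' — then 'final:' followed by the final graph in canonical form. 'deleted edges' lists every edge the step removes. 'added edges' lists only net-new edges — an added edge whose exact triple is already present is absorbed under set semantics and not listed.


step 1: rule r2; match: 0->19, 1->21, 2->14, 3->17; deleted nodes 17; deleted edges (21,17,e); added nodes 22, 23; added edges (none); result: nodes: 2:b, 3:b, 4:b, 10:c, 14:a, 15:c, 16:b, 18:a, 19:a, 20:b, 21:c, 22:b, 23:c edges: (2,3,e); (2,10,e); (2,14,e); (3,20,e); (4,21,e); (10,18,e); (10,21,e); (15,4,e); (15,14,e); (16,2,e); (16,15,e); (18,21,e); (19,3,e); (19,14,e); (20,3,e); (20,10,e); (20,14,e); (21,4,e); (21,16,e); (21,19,e)
step 2: rule r3; match: 0->15, 1->14, 2->22, 3->4; deleted nodes 22; deleted edges (15,14,e); added nodes (none); added edges (none); result: nodes: 2:b, 3:b, 4:b, 10:c, 14:a, 15:c, 16:b, 18:a, 19:a, 20:b, 21:c, 23:c edges: (2,3,e); (2,10,e); (2,14,e); (3,20,e); (4,21,e); (10,18,e); (10,21,e); (15,4,e); (16,2,e); (16,15,e); (18,21,e); (19,3,e); (19,14,e); (20,3,e); (20,10,e); (20,14,e); (21,4,e); (21,16,e); (21,19,e)
final:
nodes: 2:b, 3:b, 4:b, 10:c, 14:a, 15:c, 16:b, 18:a, 19:a, 20:b, 21:c, 23:c
edges: (2,3,e); (2,10,e); (2,14,e); (3,20,e); (4,21,e); (10,18,e); (10,21,e); (15,4,e); (16,2,e); (16,15,e); (18,21,e); (19,3,e); (19,14,e); (20,3,e); (20,10,e); (20,14,e); (21,4,e); (21,16,e); (21,19,e)


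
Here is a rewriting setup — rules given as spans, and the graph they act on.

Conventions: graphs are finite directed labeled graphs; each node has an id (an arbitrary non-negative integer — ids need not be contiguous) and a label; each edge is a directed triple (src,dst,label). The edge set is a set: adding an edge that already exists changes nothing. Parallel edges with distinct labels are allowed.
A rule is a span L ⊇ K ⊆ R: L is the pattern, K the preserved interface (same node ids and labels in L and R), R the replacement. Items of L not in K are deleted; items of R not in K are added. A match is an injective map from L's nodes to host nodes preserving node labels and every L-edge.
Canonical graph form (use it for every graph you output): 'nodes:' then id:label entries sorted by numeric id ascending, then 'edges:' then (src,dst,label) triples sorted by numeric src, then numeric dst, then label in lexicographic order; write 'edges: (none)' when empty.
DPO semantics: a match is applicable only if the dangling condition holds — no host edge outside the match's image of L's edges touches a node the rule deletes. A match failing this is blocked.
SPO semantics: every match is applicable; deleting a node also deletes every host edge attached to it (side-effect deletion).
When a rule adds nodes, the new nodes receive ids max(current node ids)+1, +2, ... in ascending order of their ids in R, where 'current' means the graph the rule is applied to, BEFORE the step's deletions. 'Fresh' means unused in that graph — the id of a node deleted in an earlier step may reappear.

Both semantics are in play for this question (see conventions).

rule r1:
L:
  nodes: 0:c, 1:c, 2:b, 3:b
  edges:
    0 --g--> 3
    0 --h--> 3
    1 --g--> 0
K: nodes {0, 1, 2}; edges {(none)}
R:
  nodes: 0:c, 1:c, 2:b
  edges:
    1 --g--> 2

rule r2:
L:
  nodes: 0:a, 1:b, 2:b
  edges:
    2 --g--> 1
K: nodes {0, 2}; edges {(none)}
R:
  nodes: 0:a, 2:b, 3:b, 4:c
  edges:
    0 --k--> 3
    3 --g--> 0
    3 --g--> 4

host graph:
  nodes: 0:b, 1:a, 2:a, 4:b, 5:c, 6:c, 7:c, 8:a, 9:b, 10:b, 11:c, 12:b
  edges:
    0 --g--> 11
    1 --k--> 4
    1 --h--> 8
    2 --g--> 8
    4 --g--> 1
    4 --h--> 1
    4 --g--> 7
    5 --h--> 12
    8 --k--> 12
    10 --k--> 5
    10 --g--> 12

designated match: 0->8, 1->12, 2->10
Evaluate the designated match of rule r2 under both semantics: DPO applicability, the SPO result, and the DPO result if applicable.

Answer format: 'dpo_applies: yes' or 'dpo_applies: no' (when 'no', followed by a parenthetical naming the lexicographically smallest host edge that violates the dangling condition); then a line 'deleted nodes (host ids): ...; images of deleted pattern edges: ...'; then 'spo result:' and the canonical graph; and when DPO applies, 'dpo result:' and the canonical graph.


dpo_applies: no
(the rule deletes node 12, which keeps host edge (5,12,h) outside the match image — the dangling condition fails, DPO blocks; SPO proceeds and side-deletes such edges)
deleted nodes (host ids): 12; images of deleted pattern edges: (10,12,g)
spo result:
nodes: 0:b, 1:a, 2:a, 4:b, 5:c, 6:c, 7:c, 8:a, 9:b, 10:b, 11:c, 13:b, 14:c
edges: (0,11,g); (1,4,k); (1,8,h); (2,8,g); (4,1,g); (4,1,h); (4,7,g); (8,13,k); (10,5,k); (13,8,g); (13,14,g)


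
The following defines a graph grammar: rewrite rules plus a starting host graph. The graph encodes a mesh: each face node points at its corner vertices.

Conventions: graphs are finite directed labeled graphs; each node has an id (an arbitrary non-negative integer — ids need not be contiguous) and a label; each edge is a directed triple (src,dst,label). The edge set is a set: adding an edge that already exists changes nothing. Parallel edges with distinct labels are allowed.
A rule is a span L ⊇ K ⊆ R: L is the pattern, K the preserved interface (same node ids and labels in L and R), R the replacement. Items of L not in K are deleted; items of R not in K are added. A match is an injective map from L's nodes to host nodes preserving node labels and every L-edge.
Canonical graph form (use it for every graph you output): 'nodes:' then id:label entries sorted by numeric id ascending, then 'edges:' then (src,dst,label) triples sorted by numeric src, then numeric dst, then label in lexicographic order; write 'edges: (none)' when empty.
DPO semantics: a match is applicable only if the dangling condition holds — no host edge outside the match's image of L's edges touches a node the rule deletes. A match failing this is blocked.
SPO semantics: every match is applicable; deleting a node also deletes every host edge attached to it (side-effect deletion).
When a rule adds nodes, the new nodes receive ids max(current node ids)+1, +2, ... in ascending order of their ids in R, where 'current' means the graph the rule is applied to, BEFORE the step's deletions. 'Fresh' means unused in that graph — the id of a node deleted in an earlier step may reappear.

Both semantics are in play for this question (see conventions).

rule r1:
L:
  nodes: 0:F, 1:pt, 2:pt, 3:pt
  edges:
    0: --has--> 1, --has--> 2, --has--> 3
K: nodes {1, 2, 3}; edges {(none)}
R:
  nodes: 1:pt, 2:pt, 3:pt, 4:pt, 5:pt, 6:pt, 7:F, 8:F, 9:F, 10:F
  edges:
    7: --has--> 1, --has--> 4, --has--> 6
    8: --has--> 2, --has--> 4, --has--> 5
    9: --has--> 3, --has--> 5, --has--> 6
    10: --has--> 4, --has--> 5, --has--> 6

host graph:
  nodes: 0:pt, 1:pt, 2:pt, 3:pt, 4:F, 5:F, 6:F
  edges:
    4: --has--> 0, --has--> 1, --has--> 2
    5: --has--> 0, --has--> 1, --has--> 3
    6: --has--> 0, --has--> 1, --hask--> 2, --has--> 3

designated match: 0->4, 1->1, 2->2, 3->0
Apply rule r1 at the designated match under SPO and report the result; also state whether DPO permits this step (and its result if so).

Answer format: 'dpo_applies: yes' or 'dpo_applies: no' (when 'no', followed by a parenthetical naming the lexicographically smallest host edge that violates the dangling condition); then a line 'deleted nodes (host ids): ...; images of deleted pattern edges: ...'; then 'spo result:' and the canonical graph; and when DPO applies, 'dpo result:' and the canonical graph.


dpo_applies: yes
deleted nodes (host ids): 4; images of deleted pattern edges: (4,0,has); (4,1,has); (4,2,has)
spo result:
nodes: 0:pt, 1:pt, 2:pt, 3:pt, 5:F, 6:F, 7:pt, 8:pt, 9:pt, 10:F, 11:F, 12:F, 13:F
edges: (5,0,has); (5,1,has); (5,3,has); (6,0,has); (6,1,has); (6,2,hask); (6,3,has); (10,1,has); (10,7,has); (10,9,has); (11,2,has); (11,7,has); (11,8,has); (12,0,has); (12,8,has); (12,9,has); (13,7,has); (13,8,has); (13,9,has)
dpo result:
nodes: 0:pt, 1:pt, 2:pt, 3:pt, 5:F, 6:F, 7:pt, 8:pt, 9:pt, 10:F, 11:F, 12:F, 13:F
edges: (5,0,has); (5,1,has); (5,3,has); (6,0,has); (6,1,has); (6,2,hask); (6,3,has); (10,1,has); (10,7,has); (10,9,has); (11,2,has); (11,7,has); (11,8,has); (12,0,has); (12,8,has); (12,9,has); (13,7,has); (13,8,has); (13,9,has)


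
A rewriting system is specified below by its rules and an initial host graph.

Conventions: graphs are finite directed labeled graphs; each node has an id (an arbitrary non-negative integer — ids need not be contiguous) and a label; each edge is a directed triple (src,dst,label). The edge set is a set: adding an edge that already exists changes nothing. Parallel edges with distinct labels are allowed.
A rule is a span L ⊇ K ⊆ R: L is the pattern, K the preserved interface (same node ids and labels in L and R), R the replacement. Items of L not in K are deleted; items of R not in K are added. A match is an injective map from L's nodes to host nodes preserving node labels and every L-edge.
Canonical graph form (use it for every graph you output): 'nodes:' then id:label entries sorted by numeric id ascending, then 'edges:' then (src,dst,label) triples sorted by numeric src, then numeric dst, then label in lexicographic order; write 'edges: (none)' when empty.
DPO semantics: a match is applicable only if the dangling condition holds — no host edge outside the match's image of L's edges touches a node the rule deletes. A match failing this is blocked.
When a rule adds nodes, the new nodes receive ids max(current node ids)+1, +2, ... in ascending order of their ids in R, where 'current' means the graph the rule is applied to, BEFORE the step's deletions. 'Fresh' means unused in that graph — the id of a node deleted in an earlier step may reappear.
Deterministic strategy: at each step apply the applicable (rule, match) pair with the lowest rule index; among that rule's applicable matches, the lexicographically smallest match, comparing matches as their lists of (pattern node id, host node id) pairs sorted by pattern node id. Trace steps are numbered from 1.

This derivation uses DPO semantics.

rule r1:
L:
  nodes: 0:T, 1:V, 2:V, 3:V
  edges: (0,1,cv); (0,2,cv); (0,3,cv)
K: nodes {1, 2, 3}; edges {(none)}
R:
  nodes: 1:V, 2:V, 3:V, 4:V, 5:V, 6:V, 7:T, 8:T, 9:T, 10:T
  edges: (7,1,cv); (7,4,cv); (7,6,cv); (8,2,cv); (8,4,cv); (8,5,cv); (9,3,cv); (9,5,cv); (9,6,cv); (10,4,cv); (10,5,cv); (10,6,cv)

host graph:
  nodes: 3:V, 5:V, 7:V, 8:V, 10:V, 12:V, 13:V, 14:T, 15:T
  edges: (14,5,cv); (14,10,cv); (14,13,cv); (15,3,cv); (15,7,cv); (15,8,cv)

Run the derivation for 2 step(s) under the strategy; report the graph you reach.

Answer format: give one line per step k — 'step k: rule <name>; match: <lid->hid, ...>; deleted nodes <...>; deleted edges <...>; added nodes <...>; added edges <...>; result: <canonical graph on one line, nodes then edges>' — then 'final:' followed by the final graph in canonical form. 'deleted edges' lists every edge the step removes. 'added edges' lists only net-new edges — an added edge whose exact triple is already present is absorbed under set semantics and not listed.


step 1: rule r1; match: 0->14, 1->5, 2->10, 3->13; deleted nodes 14; deleted edges (14,5,cv); (14,10,cv); (14,13,cv); added nodes 16, 17, 18, 19, 20, 21, 22; added edges (19,5,cv); (19,16,cv); (19,18,cv); (20,10,cv); (20,16,cv); (20,17,cv); (21,13,cv); (21,17,cv); (21,18,cv); (22,16,cv); (22,17,cv); (22,18,cv); result: nodes: 3:V, 5:V, 7:V, 8:V, 10:V, 12:V, 13:V, 15:T, 16:V, 17:V, 18:V, 19:T, 20:T, 21:T, 22:T edges: (15,3,cv); (15,7,cv); (15,8,cv); (19,5,cv); (19,16,cv); (19,18,cv); (20,10,cv); (20,16,cv); (20,17,cv); (21,13,cv); (21,17,cv); (21,18,cv); (22,16,cv); (22,17,cv); (22,18,cv)
step 2: rule r1; match: 0->15, 1->3, 2->7, 3->8; deleted nodes 15; deleted edges (15,3,cv); (15,7,cv); (15,8,cv); added nodes 23, 24, 25, 26, 27, 28, 29; added edges (26,3,cv); (26,23,cv); (26,25,cv); (27,7,cv); (27,23,cv); (27,24,cv); (28,8,cv); (28,24,cv); (28,25,cv); (29,23,cv); (29,24,cv); (29,25,cv); result: nodes: 3:V, 5:V, 7:V, 8:V, 10:V, 12:V, 13:V, 16:V, 17:V, 18:V, 19:T, 20:T, 21:T, 22:T, 23:V, 24:V, 25:V, 26:T, 27:T, 28:T, 29:T edges: (19,5,cv); (19,16,cv); (19,18,cv); (20,10,cv); (20,16,cv); (20,17,cv); (21,13,cv); (21,17,cv); (21,18,cv); (22,16,cv); (22,17,cv); (22,18,cv); (26,3,cv); (26,23,cv); (26,25,cv); (27,7,cv); (27,23,cv); (27,24,cv); (28,8,cv); (28,24,cv); (28,25,cv); (29,23,cv); (29,24,cv); (29,25,cv)
final:
nodes: 3:V, 5:V, 7:V, 8:V, 10:V, 12:V, 13:V, 16:V, 17:V, 18:V, 19:T, 20:T, 21:T, 22:T, 23:V, 24:V, 25:V, 26:T, 27:T, 28:T, 29:T
edges: (19,5,cv); (19,16,cv); (19,18,cv); (20,10,cv); (20,16,cv); (20,17,cv); (21,13,cv); (21,17,cv); (21,18,cv); (22,16,cv); (22,17,cv); (22,18,cv); (26,3,cv); (26,23,cv); (26,25,cv); (27,7,cv); (27,23,cv); (27,24,cv); (28,8,cv); (28,24,cv); (28,25,cv); (29,23,cv); (29,24,cv); (29,25,cv)


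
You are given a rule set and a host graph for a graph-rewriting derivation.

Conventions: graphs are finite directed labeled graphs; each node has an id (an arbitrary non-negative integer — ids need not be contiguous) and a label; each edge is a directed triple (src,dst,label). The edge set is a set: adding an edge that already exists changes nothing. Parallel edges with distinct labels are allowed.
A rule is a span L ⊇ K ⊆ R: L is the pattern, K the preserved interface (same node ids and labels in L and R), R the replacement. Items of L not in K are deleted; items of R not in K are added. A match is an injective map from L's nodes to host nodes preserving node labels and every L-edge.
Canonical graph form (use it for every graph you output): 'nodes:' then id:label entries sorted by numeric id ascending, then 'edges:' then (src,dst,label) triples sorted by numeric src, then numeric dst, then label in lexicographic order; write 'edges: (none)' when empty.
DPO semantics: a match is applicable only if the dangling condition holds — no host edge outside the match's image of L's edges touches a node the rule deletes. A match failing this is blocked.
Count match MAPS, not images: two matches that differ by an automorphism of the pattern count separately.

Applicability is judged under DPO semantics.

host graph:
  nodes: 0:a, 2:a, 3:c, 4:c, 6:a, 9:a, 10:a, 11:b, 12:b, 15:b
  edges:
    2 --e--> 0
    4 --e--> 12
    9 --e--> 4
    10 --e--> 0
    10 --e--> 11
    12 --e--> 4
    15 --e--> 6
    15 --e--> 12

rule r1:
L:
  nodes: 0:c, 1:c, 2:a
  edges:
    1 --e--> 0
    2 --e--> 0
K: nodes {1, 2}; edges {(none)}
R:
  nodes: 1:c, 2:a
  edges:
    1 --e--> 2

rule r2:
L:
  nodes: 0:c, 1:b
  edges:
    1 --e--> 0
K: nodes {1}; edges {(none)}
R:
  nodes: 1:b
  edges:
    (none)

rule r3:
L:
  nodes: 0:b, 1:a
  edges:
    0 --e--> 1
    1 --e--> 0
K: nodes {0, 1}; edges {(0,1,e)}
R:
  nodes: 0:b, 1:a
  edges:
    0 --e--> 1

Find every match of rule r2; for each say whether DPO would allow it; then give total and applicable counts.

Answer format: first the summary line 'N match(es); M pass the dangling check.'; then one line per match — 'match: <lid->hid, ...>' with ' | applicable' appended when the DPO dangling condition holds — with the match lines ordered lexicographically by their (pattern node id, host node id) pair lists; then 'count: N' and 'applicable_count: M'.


1 match(es); 0 pass the dangling check.
match: 0->4, 1->12
count: 1
applicable_count: 0


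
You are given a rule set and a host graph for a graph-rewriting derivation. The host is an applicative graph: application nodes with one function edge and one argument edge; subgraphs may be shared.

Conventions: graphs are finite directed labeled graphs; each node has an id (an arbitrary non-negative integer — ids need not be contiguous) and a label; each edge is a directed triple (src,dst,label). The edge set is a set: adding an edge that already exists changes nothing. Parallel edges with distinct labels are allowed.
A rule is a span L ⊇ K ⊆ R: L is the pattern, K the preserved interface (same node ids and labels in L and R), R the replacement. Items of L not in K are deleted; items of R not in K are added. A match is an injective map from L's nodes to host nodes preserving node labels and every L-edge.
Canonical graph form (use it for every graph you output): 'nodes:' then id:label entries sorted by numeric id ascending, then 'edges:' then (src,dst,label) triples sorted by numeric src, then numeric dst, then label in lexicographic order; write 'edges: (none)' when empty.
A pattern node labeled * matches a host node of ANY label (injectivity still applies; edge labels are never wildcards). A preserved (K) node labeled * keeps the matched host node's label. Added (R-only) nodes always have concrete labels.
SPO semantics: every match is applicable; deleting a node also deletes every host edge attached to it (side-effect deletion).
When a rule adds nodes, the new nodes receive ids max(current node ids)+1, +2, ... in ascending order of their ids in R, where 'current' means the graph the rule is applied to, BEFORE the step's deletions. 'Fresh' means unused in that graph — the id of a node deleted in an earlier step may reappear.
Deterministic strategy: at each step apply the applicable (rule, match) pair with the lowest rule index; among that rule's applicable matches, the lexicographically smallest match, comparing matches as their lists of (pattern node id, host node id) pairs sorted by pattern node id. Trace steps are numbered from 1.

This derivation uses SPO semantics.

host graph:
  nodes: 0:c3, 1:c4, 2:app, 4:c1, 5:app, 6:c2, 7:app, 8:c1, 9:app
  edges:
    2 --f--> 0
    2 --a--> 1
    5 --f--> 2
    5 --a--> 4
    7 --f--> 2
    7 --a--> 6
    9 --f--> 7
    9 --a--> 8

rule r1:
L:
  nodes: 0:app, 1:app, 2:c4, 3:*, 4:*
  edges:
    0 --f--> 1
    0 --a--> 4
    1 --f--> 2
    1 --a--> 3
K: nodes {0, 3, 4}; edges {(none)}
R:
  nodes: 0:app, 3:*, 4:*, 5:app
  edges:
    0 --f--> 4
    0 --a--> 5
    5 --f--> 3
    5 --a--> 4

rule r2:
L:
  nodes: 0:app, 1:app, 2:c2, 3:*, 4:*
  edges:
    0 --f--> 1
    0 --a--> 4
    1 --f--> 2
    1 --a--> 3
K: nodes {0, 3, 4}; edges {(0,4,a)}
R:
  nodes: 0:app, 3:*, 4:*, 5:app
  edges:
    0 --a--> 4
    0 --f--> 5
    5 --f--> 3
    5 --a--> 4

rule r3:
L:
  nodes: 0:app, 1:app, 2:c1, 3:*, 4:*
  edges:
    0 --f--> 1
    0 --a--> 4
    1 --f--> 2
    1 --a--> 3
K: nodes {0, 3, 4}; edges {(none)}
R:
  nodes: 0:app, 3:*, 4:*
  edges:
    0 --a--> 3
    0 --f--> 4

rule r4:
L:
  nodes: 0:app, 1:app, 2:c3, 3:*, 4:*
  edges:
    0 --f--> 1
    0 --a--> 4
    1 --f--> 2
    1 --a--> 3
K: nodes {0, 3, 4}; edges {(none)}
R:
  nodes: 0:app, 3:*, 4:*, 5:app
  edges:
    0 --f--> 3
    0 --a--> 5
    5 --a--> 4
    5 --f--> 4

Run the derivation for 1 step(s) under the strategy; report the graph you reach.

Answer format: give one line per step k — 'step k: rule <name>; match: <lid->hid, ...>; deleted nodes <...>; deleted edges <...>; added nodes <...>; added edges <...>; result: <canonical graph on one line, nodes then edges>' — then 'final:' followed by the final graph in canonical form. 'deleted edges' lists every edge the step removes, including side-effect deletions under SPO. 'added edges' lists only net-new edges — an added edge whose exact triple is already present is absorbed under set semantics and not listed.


step 1: rule r4; match: 0->5, 1->2, 2->0, 3->1, 4->4; deleted nodes 0, 2; deleted edges (2,0,f); (2,1,a); (5,2,f); (5,4,a); (7,2,f); added nodes 10; added edges (5,1,f); (5,10,a); (10,4,a); (10,4,f); result: nodes: 1:c4, 4:c1, 5:app, 6:c2, 7:app, 8:c1, 9:app, 10:app edges: (5,1,f); (5,10,a); (7,6,a); (9,7,f); (9,8,a); (10,4,a); (10,4,f)
final:
nodes: 1:c4, 4:c1, 5:app, 6:c2, 7:app, 8:c1, 9:app, 10:app
edges: (5,1,f); (5,10,a); (7,6,a); (9,7,f); (9,8,a); (10,4,a); (10,4,f)


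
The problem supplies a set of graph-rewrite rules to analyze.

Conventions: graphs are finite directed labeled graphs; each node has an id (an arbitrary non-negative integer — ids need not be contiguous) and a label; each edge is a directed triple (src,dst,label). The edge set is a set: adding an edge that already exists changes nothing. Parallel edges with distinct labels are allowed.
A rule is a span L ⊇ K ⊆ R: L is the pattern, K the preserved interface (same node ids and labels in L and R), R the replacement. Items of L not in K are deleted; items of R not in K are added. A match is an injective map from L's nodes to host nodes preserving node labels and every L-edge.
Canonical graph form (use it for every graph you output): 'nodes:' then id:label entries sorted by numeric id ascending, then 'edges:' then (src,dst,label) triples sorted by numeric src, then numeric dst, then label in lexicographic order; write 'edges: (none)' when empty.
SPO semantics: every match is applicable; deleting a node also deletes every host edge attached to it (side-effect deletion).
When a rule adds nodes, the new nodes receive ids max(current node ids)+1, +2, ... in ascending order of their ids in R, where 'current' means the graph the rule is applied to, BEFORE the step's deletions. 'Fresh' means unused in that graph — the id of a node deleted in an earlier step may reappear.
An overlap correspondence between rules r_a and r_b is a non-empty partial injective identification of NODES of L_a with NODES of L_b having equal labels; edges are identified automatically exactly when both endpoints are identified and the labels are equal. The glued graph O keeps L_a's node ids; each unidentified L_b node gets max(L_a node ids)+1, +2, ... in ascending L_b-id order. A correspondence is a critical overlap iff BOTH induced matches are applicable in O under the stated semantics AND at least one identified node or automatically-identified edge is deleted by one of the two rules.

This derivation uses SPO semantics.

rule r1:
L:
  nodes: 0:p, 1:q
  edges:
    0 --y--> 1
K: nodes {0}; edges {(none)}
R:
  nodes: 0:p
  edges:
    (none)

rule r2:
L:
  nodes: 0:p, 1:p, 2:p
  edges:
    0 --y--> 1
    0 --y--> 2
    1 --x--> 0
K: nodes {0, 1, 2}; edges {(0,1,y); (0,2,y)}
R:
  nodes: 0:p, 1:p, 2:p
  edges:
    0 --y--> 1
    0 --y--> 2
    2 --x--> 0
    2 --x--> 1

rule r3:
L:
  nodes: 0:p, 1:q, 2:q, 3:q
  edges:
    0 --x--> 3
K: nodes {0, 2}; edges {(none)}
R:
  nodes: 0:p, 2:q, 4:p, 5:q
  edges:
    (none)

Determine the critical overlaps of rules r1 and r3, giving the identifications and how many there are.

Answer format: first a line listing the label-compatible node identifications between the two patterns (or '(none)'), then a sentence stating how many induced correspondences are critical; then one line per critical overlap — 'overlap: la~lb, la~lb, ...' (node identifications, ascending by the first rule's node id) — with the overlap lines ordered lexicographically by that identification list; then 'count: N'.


label-compatible node identifications between L(r1) and L(r3): 0~0, 1~1, 1~2, 1~3
6 of the induced correspondences are critical overlaps of r1 and r3.
overlap: 0~0, 1~1
overlap: 0~0, 1~2
overlap: 0~0, 1~3
overlap: 1~1
overlap: 1~2
overlap: 1~3
count: 6


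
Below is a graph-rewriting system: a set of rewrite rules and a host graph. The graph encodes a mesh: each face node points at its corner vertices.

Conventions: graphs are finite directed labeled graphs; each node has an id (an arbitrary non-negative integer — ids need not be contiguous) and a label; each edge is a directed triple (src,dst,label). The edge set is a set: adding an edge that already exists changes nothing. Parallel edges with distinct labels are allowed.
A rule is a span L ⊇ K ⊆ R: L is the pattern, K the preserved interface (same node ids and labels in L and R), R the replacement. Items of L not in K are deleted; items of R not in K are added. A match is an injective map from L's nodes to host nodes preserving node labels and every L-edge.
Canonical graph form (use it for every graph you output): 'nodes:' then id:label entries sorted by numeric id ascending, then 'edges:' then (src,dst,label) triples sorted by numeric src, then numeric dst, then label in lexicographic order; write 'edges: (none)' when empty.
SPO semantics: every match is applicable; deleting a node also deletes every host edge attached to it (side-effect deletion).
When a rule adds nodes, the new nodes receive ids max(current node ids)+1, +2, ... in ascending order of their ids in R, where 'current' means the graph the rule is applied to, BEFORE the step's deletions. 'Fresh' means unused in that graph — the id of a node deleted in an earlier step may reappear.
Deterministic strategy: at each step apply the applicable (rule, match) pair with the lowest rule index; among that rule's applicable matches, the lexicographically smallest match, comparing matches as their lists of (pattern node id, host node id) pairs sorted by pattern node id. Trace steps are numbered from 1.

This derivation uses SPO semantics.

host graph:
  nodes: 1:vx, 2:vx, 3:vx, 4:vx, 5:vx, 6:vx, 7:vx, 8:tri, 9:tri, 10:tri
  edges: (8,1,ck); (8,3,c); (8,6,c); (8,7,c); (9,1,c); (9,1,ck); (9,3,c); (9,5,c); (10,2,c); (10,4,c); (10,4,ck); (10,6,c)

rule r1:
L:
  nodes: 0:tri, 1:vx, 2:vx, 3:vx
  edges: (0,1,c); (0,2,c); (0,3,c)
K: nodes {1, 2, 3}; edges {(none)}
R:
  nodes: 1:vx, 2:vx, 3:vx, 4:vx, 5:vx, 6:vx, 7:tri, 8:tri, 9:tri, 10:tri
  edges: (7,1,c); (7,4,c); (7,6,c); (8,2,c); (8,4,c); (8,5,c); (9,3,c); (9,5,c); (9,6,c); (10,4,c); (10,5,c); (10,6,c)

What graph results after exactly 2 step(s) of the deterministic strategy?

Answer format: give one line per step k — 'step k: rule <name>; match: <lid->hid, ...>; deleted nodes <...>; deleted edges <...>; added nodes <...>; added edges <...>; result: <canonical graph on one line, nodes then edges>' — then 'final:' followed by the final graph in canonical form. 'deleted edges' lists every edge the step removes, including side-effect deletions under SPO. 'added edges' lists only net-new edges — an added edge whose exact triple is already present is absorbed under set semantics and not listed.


step 1: rule r1; match: 0->8, 1->3, 2->6, 3->7; deleted nodes 8; deleted edges (8,1,ck); (8,3,c); (8,6,c); (8,7,c); added nodes 11, 12, 13, 14, 15, 16, 17; added edges (14,3,c); (14,11,c); (14,13,c); (15,6,c); (15,11,c); (15,12,c); (16,7,c); (16,12,c); (16,13,c); (17,11,c); (17,12,c); (17,13,c); result: nodes: 1:vx, 2:vx, 3:vx, 4:vx, 5:vx, 6:vx, 7:vx, 9:tri, 10:tri, 11:vx, 12:vx, 13:vx, 14:tri, 15:tri, 16:tri, 17:tri edges: (9,1,c); (9,1,ck); (9,3,c); (9,5,c); (10,2,c); (10,4,c); (10,4,ck); (10,6,c); (14,3,c); (14,11,c); (14,13,c); (15,6,c); (15,11,c); (15,12,c); (16,7,c); (16,12,c); (16,13,c); (17,11,c); (17,12,c); (17,13,c)
step 2: rule r1; match: 0->9, 1->1, 2->3, 3->5; deleted nodes 9; deleted edges (9,1,c); (9,1,ck); (9,3,c); (9,5,c); added nodes 18, 19, 20, 21, 22, 23, 24; added edges (21,1,c); (21,18,c); (21,20,c); (22,3,c); (22,18,c); (22,19,c); (23,5,c); (23,19,c); (23,20,c); (24,18,c); (24,19,c); (24,20,c); result: nodes: 1:vx, 2:vx, 3:vx, 4:vx, 5:vx, 6:vx, 7:vx, 10:tri, 11:vx, 12:vx, 13:vx, 14:tri, 15:tri, 16:tri, 17:tri, 18:vx, 19:vx, 20:vx, 21:tri, 22:tri, 23:tri, 24:tri edges: (10,2,c); (10,4,c); (10,4,ck); (10,6,c); (14,3,c); (14,11,c); (14,13,c); (15,6,c); (15,11,c); (15,12,c); (16,7,c); (16,12,c); (16,13,c); (17,11,c); (17,12,c); (17,13,c); (21,1,c); (21,18,c); (21,20,c); (22,3,c); (22,18,c); (22,19,c); (23,5,c); (23,19,c); (23,20,c); (24,18,c); (24,19,c); (24,20,c)
final:
nodes: 1:vx, 2:vx, 3:vx, 4:vx, 5:vx, 6:vx, 7:vx, 10:tri, 11:vx, 12:vx, 13:vx, 14:tri, 15:tri, 16:tri, 17:tri, 18:vx, 19:vx, 20:vx, 21:tri, 22:tri, 23:tri, 24:tri
edges: (10,2,c); (10,4,c); (10,4,ck); (10,6,c); (14,3,c); (14,11,c); (14,13,c); (15,6,c); (15,11,c); (15,12,c); (16,7,c); (16,12,c); (16,13,c); (17,11,c); (17,12,c); (17,13,c); (21,1,c); (21,18,c); (21,20,c); (22,3,c); (22,18,c); (22,19,c); (23,5,c); (23,19,c); (23,20,c); (24,18,c); (24,19,c); (24,20,c)
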